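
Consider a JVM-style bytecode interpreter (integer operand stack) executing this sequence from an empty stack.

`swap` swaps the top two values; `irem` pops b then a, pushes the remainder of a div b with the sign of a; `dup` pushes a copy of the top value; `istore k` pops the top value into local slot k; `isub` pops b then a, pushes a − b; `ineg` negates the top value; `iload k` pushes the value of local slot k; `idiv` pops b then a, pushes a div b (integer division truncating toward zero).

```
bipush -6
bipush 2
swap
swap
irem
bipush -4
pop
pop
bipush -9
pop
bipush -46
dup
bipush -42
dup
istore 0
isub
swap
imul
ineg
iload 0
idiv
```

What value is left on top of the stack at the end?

4

bipush -6   [-6]
bipush 2    [-6, 2]
swap        [2, -6]
swap        [-6, 2]
irem        [0]
bipush -4   [0, -4]
pop         [0]
pop         []
bipush -9   [-9]
pop         []
bipush -46  [-46]
dup         [-46, -46]
bipush -42  [-46, -46, -42]
dup         [-46, -46, -42, -42]
istore 0    [-46, -46, -42]
isub        [-46, -4]
swap        [-4, -46]
imul        [184]
ineg        [-184]
iload 0     [-184, -42]
idiv        [4]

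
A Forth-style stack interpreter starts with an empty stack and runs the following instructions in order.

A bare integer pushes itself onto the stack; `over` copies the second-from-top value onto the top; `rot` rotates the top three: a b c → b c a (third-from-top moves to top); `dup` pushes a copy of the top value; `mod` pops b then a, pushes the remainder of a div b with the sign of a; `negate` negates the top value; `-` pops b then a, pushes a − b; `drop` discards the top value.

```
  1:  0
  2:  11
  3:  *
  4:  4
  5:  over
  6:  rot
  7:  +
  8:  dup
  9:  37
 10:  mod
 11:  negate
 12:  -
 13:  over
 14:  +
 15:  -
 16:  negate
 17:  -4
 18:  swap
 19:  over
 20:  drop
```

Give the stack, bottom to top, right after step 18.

0       0
11      0 11
*       0
4       0 4
over    0 4 0
rot     4 0 0
+       4 0
dup     4 0 0
37      4 0 0 37
mod     4 0 0
negate  4 0 0
-       4 0
over    4 0 4
+       4 4
-       0
negate  0
-4      0 -4
swap    -4 0

[-4, 0]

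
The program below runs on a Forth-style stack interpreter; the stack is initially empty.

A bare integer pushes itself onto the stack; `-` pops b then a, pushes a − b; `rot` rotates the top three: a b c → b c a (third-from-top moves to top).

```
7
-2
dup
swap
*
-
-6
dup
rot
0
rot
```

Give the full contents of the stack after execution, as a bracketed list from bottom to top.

[-6, 3, 0, -6]

7    -> [7]
-2   -> [7, -2]
dup  -> [7, -2, -2]
swap -> [7, -2, -2]
*    -> [7, 4]
-    -> [3]
-6   -> [3, -6]
dup  -> [3, -6, -6]
rot  -> [-6, -6, 3]
0    -> [-6, -6, 3, 0]
rot  -> [-6, 3, 0, -6]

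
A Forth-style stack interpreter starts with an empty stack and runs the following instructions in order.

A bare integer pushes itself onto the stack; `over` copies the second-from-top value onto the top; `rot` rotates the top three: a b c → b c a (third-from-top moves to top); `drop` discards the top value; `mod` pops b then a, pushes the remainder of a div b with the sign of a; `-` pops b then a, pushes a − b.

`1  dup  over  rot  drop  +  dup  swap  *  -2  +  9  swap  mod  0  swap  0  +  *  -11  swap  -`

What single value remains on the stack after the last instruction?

-11

1    : [1]
dup  : [1, 1]
over : [1, 1, 1]
rot  : [1, 1, 1]
drop : [1, 1]
+    : [2]
dup  : [2, 2]
swap : [2, 2]
*    : [4]
-2   : [4, -2]
+    : [2]
9    : [2, 9]
swap : [9, 2]
mod  : [1]
0    : [1, 0]
swap : [0, 1]
0    : [0, 1, 0]
+    : [0, 1]
*    : [0]
-11  : [0, -11]
swap : [-11, 0]
-    : [-11]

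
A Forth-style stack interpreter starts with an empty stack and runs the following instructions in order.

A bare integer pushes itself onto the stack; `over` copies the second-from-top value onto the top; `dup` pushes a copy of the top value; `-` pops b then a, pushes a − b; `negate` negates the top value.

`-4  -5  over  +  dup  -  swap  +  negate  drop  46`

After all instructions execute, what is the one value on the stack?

46

-4     -> [-4]
-5     -> [-4, -5]
over   -> [-4, -5, -4]
+      -> [-4, -9]
dup    -> [-4, -9, -9]
-      -> [-4, 0]
swap   -> [0, -4]
+      -> [-4]
negate -> [4]
drop   -> []
46     -> [46]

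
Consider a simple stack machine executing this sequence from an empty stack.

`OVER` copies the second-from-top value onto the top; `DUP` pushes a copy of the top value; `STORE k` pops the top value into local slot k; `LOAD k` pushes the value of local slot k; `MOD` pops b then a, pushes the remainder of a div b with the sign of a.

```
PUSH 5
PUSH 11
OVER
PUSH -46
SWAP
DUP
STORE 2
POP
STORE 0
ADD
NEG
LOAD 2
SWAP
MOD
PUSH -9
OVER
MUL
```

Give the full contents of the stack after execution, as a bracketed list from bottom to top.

PUSH 5   → [5]
PUSH 11  → [5, 11]
OVER     → [5, 11, 5]
PUSH -46 → [5, 11, 5, -46]
SWAP     → [5, 11, -46, 5]
DUP      → [5, 11, -46, 5, 5]
STORE 2  → [5, 11, -46, 5]
POP      → [5, 11, -46]
STORE 0  → [5, 11]
ADD      → [16]
NEG      → [-16]
LOAD 2   → [-16, 5]
SWAP     → [5, -16]
MOD      → [5]
PUSH -9  → [5, -9]
OVER     → [5, -9, 5]
MUL      → [5, -45]

[5, -45]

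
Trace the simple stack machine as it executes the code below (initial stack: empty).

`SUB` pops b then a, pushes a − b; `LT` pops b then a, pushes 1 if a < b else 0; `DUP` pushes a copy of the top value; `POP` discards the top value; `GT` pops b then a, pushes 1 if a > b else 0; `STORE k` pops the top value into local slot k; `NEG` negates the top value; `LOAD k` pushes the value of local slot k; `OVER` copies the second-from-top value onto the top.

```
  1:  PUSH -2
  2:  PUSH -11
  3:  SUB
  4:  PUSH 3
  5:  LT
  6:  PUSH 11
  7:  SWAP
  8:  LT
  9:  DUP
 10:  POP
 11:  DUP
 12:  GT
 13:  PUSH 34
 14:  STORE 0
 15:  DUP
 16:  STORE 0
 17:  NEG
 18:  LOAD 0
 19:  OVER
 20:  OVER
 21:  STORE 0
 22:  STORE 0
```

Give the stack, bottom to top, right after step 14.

PUSH -2  -> -2
PUSH -11 -> -2 -11
SUB      -> 9
PUSH 3   -> 9 3
LT       -> 0
PUSH 11  -> 0 11
SWAP     -> 11 0
LT       -> 0
DUP      -> 0 0
POP      -> 0
DUP      -> 0 0
GT       -> 0
PUSH 34  -> 0 34
STORE 0  -> 0

[0]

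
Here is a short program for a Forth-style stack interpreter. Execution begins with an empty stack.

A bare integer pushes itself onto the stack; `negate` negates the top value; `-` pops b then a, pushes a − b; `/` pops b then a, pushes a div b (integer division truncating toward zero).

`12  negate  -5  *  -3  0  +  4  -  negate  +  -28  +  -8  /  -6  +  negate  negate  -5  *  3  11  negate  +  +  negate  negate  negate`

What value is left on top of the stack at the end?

-42

12     → [12]
negate → [-12]
-5     → [-12, -5]
*      → [60]
-3     → [60, -3]
0      → [60, -3, 0]
+      → [60, -3]
4      → [60, -3, 4]
-      → [60, -7]
negate → [60, 7]
+      → [67]
-28    → [67, -28]
+      → [39]
-8     → [39, -8]
/      → [-4]
-6     → [-4, -6]
+      → [-10]
negate → [10]
negate → [-10]
-5     → [-10, -5]
*      → [50]
3      → [50, 3]
11     → [50, 3, 11]
negate → [50, 3, -11]
+      → [50, -8]
+      → [42]
negate → [-42]
negate → [42]
negate → [-42]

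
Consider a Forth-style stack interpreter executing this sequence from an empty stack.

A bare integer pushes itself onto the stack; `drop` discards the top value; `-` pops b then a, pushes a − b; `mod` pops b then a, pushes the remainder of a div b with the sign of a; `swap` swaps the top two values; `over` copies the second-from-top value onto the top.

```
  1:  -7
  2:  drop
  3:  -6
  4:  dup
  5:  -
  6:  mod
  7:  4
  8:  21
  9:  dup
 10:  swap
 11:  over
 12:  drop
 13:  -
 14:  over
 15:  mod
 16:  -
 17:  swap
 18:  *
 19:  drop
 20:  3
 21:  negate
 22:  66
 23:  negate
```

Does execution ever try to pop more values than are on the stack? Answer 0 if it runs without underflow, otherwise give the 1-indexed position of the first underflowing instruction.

6

-7   : -7
drop : (empty)
-6   : -6
dup  : -6 -6
-    : 0
mod  — needs 2 operands, stack has 1 → underflow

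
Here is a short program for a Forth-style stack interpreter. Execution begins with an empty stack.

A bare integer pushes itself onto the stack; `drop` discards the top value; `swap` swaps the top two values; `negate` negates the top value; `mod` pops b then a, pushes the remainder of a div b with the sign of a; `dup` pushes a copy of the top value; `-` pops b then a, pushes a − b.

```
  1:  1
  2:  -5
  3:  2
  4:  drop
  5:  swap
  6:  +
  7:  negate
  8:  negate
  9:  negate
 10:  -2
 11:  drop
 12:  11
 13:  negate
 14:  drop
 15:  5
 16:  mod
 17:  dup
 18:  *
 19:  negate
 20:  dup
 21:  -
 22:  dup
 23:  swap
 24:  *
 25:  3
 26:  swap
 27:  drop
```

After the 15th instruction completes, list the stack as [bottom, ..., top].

[4, 5]

1      : [1]
-5     : [1, -5]
2      : [1, -5, 2]
drop   : [1, -5]
swap   : [-5, 1]
+      : [-4]
negate : [4]
negate : [-4]
negate : [4]
-2     : [4, -2]
drop   : [4]
11     : [4, 11]
negate : [4, -11]
drop   : [4]
5      : [4, 5]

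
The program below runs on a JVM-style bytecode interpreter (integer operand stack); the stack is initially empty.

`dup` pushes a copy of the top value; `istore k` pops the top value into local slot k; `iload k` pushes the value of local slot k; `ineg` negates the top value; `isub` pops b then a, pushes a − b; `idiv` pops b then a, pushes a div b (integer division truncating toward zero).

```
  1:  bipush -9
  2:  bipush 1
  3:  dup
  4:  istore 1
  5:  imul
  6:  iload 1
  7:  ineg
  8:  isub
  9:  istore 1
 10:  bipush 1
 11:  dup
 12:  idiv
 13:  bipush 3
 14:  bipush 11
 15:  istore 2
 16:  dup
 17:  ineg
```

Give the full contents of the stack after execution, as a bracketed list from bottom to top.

[1, 3, -3]

bipush -9 : -9
bipush 1  : -9 1
dup       : -9 1 1
istore 1  : -9 1
imul      : -9
iload 1   : -9 1
ineg      : -9 -1
isub      : -8
istore 1  : (empty)
bipush 1  : 1
dup       : 1 1
idiv      : 1
bipush 3  : 1 3
bipush 11 : 1 3 11
istore 2  : 1 3
dup       : 1 3 3
ineg      : 1 3 -3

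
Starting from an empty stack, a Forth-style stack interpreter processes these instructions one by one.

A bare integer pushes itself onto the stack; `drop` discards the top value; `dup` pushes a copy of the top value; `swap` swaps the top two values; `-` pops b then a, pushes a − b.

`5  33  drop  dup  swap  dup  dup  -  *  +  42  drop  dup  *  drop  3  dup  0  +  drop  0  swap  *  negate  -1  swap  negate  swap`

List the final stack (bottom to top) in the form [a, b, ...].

5       [5]
33      [5, 33]
drop    [5]
dup     [5, 5]
swap    [5, 5]
dup     [5, 5, 5]
dup     [5, 5, 5, 5]
-       [5, 5, 0]
*       [5, 0]
+       [5]
42      [5, 42]
drop    [5]
dup     [5, 5]
*       [25]
drop    []
3       [3]
dup     [3, 3]
0       [3, 3, 0]
+       [3, 3]
drop    [3]
0       [3, 0]
swap    [0, 3]
*       [0]
negate  [0]
-1      [0, -1]
swap    [-1, 0]
negate  [-1, 0]
swap    [0, -1]

[0, -1]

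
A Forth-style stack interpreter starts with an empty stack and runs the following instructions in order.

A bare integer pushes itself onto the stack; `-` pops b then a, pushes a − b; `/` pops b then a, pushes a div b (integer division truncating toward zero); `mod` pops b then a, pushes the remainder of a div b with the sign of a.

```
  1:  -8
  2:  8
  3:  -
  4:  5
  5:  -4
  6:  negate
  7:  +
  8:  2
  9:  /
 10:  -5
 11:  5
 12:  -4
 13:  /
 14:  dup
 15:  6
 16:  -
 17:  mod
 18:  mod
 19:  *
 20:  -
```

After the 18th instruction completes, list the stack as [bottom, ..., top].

-8     -> -8
8      -> -8 8
-      -> -16
5      -> -16 5
-4     -> -16 5 -4
negate -> -16 5 4
+      -> -16 9
2      -> -16 9 2
/      -> -16 4
-5     -> -16 4 -5
5      -> -16 4 -5 5
-4     -> -16 4 -5 5 -4
/      -> -16 4 -5 -1
dup    -> -16 4 -5 -1 -1
6      -> -16 4 -5 -1 -1 6
-      -> -16 4 -5 -1 -7
mod    -> -16 4 -5 -1
mod    -> -16 4 0

[-16, 4, 0]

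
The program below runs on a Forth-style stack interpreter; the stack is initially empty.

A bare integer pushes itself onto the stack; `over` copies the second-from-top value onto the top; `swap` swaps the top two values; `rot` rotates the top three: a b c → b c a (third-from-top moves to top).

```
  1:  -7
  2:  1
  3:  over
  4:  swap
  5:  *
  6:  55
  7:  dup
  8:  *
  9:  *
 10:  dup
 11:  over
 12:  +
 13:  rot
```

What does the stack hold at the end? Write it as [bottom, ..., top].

[-21175, -42350, -7]

-7   → [-7]
1    → [-7, 1]
over → [-7, 1, -7]
swap → [-7, -7, 1]
*    → [-7, -7]
55   → [-7, -7, 55]
dup  → [-7, -7, 55, 55]
*    → [-7, -7, 3025]
*    → [-7, -21175]
dup  → [-7, -21175, -21175]
over → [-7, -21175, -21175, -21175]
+    → [-7, -21175, -42350]
rot  → [-21175, -42350, -7]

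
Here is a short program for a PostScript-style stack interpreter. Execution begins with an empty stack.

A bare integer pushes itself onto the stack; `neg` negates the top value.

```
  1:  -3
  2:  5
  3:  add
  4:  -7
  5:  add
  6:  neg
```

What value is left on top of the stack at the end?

5

-3   -3
5    -3 5
add  2
-7   2 -7
add  -5
neg  5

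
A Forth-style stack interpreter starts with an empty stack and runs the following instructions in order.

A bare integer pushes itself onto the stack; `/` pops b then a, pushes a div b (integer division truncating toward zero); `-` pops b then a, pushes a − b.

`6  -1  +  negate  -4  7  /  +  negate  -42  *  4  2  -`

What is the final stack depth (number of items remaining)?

6      -> 6
-1     -> 6 -1
+      -> 5
negate -> -5
-4     -> -5 -4
7      -> -5 -4 7
/      -> -5 0
+      -> -5
negate -> 5
-42    -> 5 -42
*      -> -210
4      -> -210 4
2      -> -210 4 2
-      -> -210 2

2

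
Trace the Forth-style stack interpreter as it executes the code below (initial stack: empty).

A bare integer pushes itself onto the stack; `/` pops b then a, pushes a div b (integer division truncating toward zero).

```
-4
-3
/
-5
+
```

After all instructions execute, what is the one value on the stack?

-4

-4  [-4]
-3  [-4, -3]
/   [1]
-5  [1, -5]
+   [-4]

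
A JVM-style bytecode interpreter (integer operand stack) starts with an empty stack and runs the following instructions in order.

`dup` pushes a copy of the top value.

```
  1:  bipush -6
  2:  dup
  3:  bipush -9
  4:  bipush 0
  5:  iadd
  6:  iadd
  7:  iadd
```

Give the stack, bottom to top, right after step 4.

[-6, -6, -9, 0]

bipush -6 -> -6
dup       -> -6 -6
bipush -9 -> -6 -6 -9
bipush 0  -> -6 -6 -9 0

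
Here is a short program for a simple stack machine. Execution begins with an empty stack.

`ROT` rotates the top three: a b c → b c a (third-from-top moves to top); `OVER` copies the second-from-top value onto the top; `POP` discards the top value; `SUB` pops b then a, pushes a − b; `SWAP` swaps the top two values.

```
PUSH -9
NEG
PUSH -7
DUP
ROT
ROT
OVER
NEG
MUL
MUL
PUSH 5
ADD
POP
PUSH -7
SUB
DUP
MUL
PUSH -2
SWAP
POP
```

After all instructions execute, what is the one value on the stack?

-2

PUSH -9 -> -9
NEG     -> 9
PUSH -7 -> 9 -7
DUP     -> 9 -7 -7
ROT     -> -7 -7 9
ROT     -> -7 9 -7
OVER    -> -7 9 -7 9
NEG     -> -7 9 -7 -9
MUL     -> -7 9 63
MUL     -> -7 567
PUSH 5  -> -7 567 5
ADD     -> -7 572
POP     -> -7
PUSH -7 -> -7 -7
SUB     -> 0
DUP     -> 0 0
MUL     -> 0
PUSH -2 -> 0 -2
SWAP    -> -2 0
POP     -> -2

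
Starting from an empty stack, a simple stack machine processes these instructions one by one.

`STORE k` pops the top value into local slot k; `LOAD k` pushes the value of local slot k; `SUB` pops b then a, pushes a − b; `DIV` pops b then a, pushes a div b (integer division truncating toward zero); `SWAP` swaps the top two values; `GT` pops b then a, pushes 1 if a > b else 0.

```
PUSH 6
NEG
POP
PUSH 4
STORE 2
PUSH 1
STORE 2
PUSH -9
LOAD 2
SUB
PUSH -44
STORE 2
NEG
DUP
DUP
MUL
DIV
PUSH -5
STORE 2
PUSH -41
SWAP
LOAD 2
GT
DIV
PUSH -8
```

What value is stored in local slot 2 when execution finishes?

PUSH 6    [6]
NEG       [-6]
POP       []
PUSH 4    [4]
STORE 2   []
PUSH 1    [1]
STORE 2   []
PUSH -9   [-9]
LOAD 2    [-9, 1]
SUB       [-10]
PUSH -44  [-10, -44]
STORE 2   [-10]
NEG       [10]
DUP       [10, 10]
DUP       [10, 10, 10]
MUL       [10, 100]
DIV       [0]
PUSH -5   [0, -5]
STORE 2   [0]
PUSH -41  [0, -41]
SWAP      [-41, 0]
LOAD 2    [-41, 0, -5]
GT        [-41, 1]
DIV       [-41]
PUSH -8   [-41, -8]

-5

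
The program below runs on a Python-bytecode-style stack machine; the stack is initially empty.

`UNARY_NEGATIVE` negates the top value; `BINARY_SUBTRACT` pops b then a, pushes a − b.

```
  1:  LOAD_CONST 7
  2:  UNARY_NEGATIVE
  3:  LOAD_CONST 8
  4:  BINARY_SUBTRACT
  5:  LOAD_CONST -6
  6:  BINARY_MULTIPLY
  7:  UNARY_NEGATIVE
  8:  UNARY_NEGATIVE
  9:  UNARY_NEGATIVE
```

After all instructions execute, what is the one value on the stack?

LOAD_CONST 7    → 7
UNARY_NEGATIVE  → -7
LOAD_CONST 8    → -7 8
BINARY_SUBTRACT → -15
LOAD_CONST -6   → -15 -6
BINARY_MULTIPLY → 90
UNARY_NEGATIVE  → -90
UNARY_NEGATIVE  → 90
UNARY_NEGATIVE  → -90

-90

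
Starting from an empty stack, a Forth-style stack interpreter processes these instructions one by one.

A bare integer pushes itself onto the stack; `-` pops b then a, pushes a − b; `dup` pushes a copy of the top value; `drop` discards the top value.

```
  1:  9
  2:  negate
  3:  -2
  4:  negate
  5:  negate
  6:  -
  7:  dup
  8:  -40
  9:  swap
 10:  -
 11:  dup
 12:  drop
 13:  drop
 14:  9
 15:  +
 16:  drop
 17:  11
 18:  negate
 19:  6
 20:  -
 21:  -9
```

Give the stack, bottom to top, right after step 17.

9      → [9]
negate → [-9]
-2     → [-9, -2]
negate → [-9, 2]
negate → [-9, -2]
-      → [-7]
dup    → [-7, -7]
-40    → [-7, -7, -40]
swap   → [-7, -40, -7]
-      → [-7, -33]
dup    → [-7, -33, -33]
drop   → [-7, -33]
drop   → [-7]
9      → [-7, 9]
+      → [2]
drop   → []
11     → [11]

[11]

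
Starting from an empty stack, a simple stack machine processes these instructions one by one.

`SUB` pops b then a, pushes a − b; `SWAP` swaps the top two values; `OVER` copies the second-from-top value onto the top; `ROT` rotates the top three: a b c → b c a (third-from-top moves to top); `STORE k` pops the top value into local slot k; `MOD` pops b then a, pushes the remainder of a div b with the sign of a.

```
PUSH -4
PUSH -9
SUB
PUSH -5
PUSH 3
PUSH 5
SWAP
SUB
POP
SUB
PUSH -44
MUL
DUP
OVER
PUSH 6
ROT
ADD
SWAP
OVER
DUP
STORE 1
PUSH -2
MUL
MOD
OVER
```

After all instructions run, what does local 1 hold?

PUSH -4  : -4
PUSH -9  : -4 -9
SUB      : 5
PUSH -5  : 5 -5
PUSH 3   : 5 -5 3
PUSH 5   : 5 -5 3 5
SWAP     : 5 -5 5 3
SUB      : 5 -5 2
POP      : 5 -5
SUB      : 10
PUSH -44 : 10 -44
MUL      : -440
DUP      : -440 -440
OVER     : -440 -440 -440
PUSH 6   : -440 -440 -440 6
ROT      : -440 -440 6 -440
ADD      : -440 -440 -434
SWAP     : -440 -434 -440
OVER     : -440 -434 -440 -434
DUP      : -440 -434 -440 -434 -434
STORE 1  : -440 -434 -440 -434
PUSH -2  : -440 -434 -440 -434 -2
MUL      : -440 -434 -440 868
MOD      : -440 -434 -440
OVER     : -440 -434 -440 -434

-434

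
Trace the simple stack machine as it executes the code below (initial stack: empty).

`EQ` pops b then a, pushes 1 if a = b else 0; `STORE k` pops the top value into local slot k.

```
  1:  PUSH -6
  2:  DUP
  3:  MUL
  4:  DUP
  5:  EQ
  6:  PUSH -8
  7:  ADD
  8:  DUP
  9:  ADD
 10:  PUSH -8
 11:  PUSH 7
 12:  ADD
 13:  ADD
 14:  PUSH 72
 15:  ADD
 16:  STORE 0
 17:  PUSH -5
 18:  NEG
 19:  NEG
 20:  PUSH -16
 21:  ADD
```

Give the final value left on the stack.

-21

PUSH -6   [-6]
DUP       [-6, -6]
MUL       [36]
DUP       [36, 36]
EQ        [1]
PUSH -8   [1, -8]
ADD       [-7]
DUP       [-7, -7]
ADD       [-14]
PUSH -8   [-14, -8]
PUSH 7    [-14, -8, 7]
ADD       [-14, -1]
ADD       [-15]
PUSH 72   [-15, 72]
ADD       [57]
STORE 0   []
PUSH -5   [-5]
NEG       [5]
NEG       [-5]
PUSH -16  [-5, -16]
ADD       [-21]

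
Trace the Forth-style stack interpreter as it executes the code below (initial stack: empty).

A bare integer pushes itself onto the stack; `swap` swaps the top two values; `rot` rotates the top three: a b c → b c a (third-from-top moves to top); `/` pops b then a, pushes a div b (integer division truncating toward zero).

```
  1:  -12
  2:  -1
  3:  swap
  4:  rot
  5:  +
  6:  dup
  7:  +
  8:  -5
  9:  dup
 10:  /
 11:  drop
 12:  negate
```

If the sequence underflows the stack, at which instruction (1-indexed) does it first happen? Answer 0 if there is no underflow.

-12  → [-12]
-1   → [-12, -1]
swap → [-1, -12]
rot  — needs 3 operands, stack has 2 → underflow

4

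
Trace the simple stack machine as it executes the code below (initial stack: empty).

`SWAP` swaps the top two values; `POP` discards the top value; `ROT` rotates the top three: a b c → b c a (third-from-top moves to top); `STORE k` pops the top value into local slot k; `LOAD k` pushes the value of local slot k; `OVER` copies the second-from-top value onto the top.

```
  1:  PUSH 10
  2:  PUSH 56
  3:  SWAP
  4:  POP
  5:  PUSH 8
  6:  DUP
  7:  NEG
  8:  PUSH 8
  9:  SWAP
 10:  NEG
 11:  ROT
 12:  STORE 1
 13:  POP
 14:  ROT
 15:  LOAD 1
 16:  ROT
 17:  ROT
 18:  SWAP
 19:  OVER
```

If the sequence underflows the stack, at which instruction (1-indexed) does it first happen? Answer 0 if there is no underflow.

PUSH 10 : [10]
PUSH 56 : [10, 56]
SWAP    : [56, 10]
POP     : [56]
PUSH 8  : [56, 8]
DUP     : [56, 8, 8]
NEG     : [56, 8, -8]
PUSH 8  : [56, 8, -8, 8]
SWAP    : [56, 8, 8, -8]
NEG     : [56, 8, 8, 8]
ROT     : [56, 8, 8, 8]
STORE 1 : [56, 8, 8]
POP     : [56, 8]
ROT  — needs 3 operands, stack has 2 → underflow

14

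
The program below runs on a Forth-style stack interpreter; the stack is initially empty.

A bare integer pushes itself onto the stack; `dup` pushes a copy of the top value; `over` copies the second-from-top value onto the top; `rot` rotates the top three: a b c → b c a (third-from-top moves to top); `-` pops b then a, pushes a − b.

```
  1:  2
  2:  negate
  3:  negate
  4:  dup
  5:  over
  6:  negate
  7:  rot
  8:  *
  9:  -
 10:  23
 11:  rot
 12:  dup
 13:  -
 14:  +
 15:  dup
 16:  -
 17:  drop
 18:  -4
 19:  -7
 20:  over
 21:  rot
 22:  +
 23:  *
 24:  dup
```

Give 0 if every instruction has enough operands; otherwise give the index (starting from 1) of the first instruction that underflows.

2      → 2
negate → -2
negate → 2
dup    → 2 2
over   → 2 2 2
negate → 2 2 -2
rot    → 2 -2 2
*      → 2 -4
-      → 6
23     → 6 23
rot  — needs 3 operands, stack has 2 → underflow

11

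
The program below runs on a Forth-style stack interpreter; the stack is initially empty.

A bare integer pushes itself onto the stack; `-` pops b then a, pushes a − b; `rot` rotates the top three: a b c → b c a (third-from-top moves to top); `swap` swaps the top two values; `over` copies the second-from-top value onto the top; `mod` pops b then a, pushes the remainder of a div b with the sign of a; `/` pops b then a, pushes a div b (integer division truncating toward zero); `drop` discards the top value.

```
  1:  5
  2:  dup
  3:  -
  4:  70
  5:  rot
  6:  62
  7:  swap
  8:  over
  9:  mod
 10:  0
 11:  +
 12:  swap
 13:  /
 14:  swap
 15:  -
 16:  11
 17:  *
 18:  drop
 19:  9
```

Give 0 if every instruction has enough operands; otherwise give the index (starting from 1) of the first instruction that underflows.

5

5   → 5
dup → 5 5
-   → 0
70  → 0 70
rot  — needs 3 operands, stack has 2 → underflow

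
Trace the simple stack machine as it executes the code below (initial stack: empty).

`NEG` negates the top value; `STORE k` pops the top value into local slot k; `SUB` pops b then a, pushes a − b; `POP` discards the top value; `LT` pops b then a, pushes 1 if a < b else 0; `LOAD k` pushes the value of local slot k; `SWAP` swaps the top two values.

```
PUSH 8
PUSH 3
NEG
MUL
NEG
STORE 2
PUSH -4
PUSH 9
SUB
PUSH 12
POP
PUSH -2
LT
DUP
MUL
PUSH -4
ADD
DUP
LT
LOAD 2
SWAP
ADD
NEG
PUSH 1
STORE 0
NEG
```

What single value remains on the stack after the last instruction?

24

PUSH 8  -> 8
PUSH 3  -> 8 3
NEG     -> 8 -3
MUL     -> -24
NEG     -> 24
STORE 2 -> (empty)
PUSH -4 -> -4
PUSH 9  -> -4 9
SUB     -> -13
PUSH 12 -> -13 12
POP     -> -13
PUSH -2 -> -13 -2
LT      -> 1
DUP     -> 1 1
MUL     -> 1
PUSH -4 -> 1 -4
ADD     -> -3
DUP     -> -3 -3
LT      -> 0
LOAD 2  -> 0 24
SWAP    -> 24 0
ADD     -> 24
NEG     -> -24
PUSH 1  -> -24 1
STORE 0 -> -24
NEG     -> 24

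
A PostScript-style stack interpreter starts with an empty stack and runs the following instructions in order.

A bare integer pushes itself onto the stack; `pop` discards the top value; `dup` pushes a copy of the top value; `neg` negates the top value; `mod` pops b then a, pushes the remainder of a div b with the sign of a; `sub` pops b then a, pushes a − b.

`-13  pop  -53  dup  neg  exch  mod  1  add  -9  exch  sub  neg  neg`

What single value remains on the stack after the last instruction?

-10

-13   -13
pop   (empty)
-53   -53
dup   -53 -53
neg   -53 53
exch  53 -53
mod   0
1     0 1
add   1
-9    1 -9
exch  -9 1
sub   -10
neg   10
neg   -10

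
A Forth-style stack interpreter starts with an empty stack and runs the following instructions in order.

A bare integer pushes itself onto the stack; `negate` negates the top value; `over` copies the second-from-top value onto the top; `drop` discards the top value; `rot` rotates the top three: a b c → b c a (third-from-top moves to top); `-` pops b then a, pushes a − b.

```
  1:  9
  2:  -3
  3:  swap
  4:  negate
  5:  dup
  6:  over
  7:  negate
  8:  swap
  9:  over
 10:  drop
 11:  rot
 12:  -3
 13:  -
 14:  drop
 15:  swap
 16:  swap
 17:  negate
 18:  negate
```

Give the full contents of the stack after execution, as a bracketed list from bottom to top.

[-3, 9, -9]

9       [9]
-3      [9, -3]
swap    [-3, 9]
negate  [-3, -9]
dup     [-3, -9, -9]
over    [-3, -9, -9, -9]
negate  [-3, -9, -9, 9]
swap    [-3, -9, 9, -9]
over    [-3, -9, 9, -9, 9]
drop    [-3, -9, 9, -9]
rot     [-3, 9, -9, -9]
-3      [-3, 9, -9, -9, -3]
-       [-3, 9, -9, -6]
drop    [-3, 9, -9]
swap    [-3, -9, 9]
swap    [-3, 9, -9]
negate  [-3, 9, 9]
negate  [-3, 9, -9]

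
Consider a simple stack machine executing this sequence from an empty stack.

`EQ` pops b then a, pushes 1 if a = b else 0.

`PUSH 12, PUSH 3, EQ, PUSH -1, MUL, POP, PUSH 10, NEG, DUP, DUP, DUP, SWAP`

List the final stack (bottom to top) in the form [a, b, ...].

[-10, -10, -10, -10]

PUSH 12 : 12
PUSH 3  : 12 3
EQ      : 0
PUSH -1 : 0 -1
MUL     : 0
POP     : (empty)
PUSH 10 : 10
NEG     : -10
DUP     : -10 -10
DUP     : -10 -10 -10
DUP     : -10 -10 -10 -10
SWAP    : -10 -10 -10 -10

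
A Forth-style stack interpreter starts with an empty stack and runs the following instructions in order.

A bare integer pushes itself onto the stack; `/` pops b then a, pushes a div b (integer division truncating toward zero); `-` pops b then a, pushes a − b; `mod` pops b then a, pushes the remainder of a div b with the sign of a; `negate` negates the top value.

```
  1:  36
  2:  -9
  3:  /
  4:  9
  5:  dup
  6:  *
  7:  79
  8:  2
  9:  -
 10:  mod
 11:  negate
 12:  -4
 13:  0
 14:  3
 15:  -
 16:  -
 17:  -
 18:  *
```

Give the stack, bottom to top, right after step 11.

[-4, -4]

36     : 36
-9     : 36 -9
/      : -4
9      : -4 9
dup    : -4 9 9
*      : -4 81
79     : -4 81 79
2      : -4 81 79 2
-      : -4 81 77
mod    : -4 4
negate : -4 -4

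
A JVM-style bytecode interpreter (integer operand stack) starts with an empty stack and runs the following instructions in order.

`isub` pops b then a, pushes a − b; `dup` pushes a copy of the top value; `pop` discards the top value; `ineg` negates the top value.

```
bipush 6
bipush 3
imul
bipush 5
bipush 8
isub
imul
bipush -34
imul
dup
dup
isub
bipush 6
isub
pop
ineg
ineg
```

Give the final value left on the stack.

bipush 6    [6]
bipush 3    [6, 3]
imul        [18]
bipush 5    [18, 5]
bipush 8    [18, 5, 8]
isub        [18, -3]
imul        [-54]
bipush -34  [-54, -34]
imul        [1836]
dup         [1836, 1836]
dup         [1836, 1836, 1836]
isub        [1836, 0]
bipush 6    [1836, 0, 6]
isub        [1836, -6]
pop         [1836]
ineg        [-1836]
ineg        [1836]

1836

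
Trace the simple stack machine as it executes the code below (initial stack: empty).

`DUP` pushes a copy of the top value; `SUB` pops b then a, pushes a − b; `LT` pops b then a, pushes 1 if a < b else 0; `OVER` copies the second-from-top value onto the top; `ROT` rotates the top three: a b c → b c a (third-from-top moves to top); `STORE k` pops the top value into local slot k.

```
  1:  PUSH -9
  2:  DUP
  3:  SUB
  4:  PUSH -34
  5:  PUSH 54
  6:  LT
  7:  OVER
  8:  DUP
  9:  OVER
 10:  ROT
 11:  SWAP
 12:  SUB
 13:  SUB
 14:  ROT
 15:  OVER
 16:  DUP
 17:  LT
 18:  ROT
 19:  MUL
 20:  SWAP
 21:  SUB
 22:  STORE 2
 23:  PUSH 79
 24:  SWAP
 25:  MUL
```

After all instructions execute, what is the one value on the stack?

79

PUSH -9  → -9
DUP      → -9 -9
SUB      → 0
PUSH -34 → 0 -34
PUSH 54  → 0 -34 54
LT       → 0 1
OVER     → 0 1 0
DUP      → 0 1 0 0
OVER     → 0 1 0 0 0
ROT      → 0 1 0 0 0
SWAP     → 0 1 0 0 0
SUB      → 0 1 0 0
SUB      → 0 1 0
ROT      → 1 0 0
OVER     → 1 0 0 0
DUP      → 1 0 0 0 0
LT       → 1 0 0 0
ROT      → 1 0 0 0
MUL      → 1 0 0
SWAP     → 1 0 0
SUB      → 1 0
STORE 2  → 1
PUSH 79  → 1 79
SWAP     → 79 1
MUL      → 79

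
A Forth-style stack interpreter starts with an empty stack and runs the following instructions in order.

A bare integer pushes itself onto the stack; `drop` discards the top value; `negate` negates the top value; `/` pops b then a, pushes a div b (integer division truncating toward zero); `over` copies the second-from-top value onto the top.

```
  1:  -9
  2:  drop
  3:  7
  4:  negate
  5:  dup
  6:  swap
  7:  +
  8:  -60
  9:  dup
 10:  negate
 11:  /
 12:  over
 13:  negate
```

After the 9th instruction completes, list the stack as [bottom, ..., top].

-9     -> [-9]
drop   -> []
7      -> [7]
negate -> [-7]
dup    -> [-7, -7]
swap   -> [-7, -7]
+      -> [-14]
-60    -> [-14, -60]
dup    -> [-14, -60, -60]

[-14, -60, -60]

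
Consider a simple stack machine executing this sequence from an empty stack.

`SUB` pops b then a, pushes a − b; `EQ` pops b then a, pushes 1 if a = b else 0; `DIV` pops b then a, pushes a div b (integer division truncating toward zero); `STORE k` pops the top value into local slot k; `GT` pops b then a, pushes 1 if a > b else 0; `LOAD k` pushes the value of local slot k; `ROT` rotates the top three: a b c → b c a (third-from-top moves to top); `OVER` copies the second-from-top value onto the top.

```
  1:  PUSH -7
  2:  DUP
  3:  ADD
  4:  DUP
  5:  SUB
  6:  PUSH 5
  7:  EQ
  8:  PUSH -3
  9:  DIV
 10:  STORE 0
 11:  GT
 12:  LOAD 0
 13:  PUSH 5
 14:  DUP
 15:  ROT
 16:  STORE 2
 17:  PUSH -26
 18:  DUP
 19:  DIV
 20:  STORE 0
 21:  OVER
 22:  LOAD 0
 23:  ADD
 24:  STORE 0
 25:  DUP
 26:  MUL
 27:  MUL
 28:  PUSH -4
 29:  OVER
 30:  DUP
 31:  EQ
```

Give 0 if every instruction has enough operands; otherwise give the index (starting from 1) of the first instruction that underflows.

11

PUSH -7 → -7
DUP     → -7 -7
ADD     → -14
DUP     → -14 -14
SUB     → 0
PUSH 5  → 0 5
EQ      → 0
PUSH -3 → 0 -3
DIV     → 0
STORE 0 → (empty)
GT  — needs 2 operands, stack has 0 → underflow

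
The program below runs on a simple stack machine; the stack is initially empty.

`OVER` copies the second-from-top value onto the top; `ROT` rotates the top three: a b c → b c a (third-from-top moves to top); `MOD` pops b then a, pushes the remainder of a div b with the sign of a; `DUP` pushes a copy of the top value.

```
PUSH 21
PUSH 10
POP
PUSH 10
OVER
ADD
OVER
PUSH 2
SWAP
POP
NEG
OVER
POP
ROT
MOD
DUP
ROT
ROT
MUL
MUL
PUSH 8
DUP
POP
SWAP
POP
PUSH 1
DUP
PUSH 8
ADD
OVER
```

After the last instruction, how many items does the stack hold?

4

PUSH 21  [21]
PUSH 10  [21, 10]
POP      [21]
PUSH 10  [21, 10]
OVER     [21, 10, 21]
ADD      [21, 31]
OVER     [21, 31, 21]
PUSH 2   [21, 31, 21, 2]
SWAP     [21, 31, 2, 21]
POP      [21, 31, 2]
NEG      [21, 31, -2]
OVER     [21, 31, -2, 31]
POP      [21, 31, -2]
ROT      [31, -2, 21]
MOD      [31, -2]
DUP      [31, -2, -2]
ROT      [-2, -2, 31]
ROT      [-2, 31, -2]
MUL      [-2, -62]
MUL      [124]
PUSH 8   [124, 8]
DUP      [124, 8, 8]
POP      [124, 8]
SWAP     [8, 124]
POP      [8]
PUSH 1   [8, 1]
DUP      [8, 1, 1]
PUSH 8   [8, 1, 1, 8]
ADD      [8, 1, 9]
OVER     [8, 1, 9, 1]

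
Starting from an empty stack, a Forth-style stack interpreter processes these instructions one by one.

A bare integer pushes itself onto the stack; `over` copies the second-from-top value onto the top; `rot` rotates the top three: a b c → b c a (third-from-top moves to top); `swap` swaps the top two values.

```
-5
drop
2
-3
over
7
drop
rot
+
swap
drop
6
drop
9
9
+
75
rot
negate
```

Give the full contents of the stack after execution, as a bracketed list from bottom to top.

[18, 75, -4]

-5     → [-5]
drop   → []
2      → [2]
-3     → [2, -3]
over   → [2, -3, 2]
7      → [2, -3, 2, 7]
drop   → [2, -3, 2]
rot    → [-3, 2, 2]
+      → [-3, 4]
swap   → [4, -3]
drop   → [4]
6      → [4, 6]
drop   → [4]
9      → [4, 9]
9      → [4, 9, 9]
+      → [4, 18]
75     → [4, 18, 75]
rot    → [18, 75, 4]
negate → [18, 75, -4]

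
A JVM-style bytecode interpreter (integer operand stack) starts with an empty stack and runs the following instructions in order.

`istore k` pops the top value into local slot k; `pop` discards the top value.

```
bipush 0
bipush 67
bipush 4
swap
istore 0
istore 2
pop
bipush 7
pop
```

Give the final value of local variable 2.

bipush 0  : 0
bipush 67 : 0 67
bipush 4  : 0 67 4
swap      : 0 4 67
istore 0  : 0 4
istore 2  : 0
pop       : (empty)
bipush 7  : 7
pop       : (empty)

4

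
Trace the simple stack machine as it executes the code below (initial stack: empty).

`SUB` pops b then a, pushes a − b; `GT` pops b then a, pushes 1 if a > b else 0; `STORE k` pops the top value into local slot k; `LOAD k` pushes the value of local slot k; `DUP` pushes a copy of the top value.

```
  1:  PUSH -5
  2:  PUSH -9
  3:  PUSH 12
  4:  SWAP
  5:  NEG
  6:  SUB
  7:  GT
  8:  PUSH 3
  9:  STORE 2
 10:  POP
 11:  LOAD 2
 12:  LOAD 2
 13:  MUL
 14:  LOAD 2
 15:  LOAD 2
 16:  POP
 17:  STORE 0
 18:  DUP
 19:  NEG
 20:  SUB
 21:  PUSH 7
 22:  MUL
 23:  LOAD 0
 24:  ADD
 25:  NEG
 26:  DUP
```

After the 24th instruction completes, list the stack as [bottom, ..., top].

PUSH -5 : [-5]
PUSH -9 : [-5, -9]
PUSH 12 : [-5, -9, 12]
SWAP    : [-5, 12, -9]
NEG     : [-5, 12, 9]
SUB     : [-5, 3]
GT      : [0]
PUSH 3  : [0, 3]
STORE 2 : [0]
POP     : []
LOAD 2  : [3]
LOAD 2  : [3, 3]
MUL     : [9]
LOAD 2  : [9, 3]
LOAD 2  : [9, 3, 3]
POP     : [9, 3]
STORE 0 : [9]
DUP     : [9, 9]
NEG     : [9, -9]
SUB     : [18]
PUSH 7  : [18, 7]
MUL     : [126]
LOAD 0  : [126, 3]
ADD     : [129]

[129]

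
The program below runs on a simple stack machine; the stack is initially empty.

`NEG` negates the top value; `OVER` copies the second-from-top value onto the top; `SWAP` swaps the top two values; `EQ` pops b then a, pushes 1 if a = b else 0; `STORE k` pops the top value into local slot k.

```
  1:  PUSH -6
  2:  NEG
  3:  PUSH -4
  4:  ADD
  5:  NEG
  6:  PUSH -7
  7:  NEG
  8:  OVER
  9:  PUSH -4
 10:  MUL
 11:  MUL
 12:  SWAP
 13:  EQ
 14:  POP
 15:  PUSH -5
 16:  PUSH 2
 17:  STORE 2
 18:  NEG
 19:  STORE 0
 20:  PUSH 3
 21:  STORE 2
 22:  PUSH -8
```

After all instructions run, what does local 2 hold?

PUSH -6 -> [-6]
NEG     -> [6]
PUSH -4 -> [6, -4]
ADD     -> [2]
NEG     -> [-2]
PUSH -7 -> [-2, -7]
NEG     -> [-2, 7]
OVER    -> [-2, 7, -2]
PUSH -4 -> [-2, 7, -2, -4]
MUL     -> [-2, 7, 8]
MUL     -> [-2, 56]
SWAP    -> [56, -2]
EQ      -> [0]
POP     -> []
PUSH -5 -> [-5]
PUSH 2  -> [-5, 2]
STORE 2 -> [-5]
NEG     -> [5]
STORE 0 -> []
PUSH 3  -> [3]
STORE 2 -> []
PUSH -8 -> [-8]

3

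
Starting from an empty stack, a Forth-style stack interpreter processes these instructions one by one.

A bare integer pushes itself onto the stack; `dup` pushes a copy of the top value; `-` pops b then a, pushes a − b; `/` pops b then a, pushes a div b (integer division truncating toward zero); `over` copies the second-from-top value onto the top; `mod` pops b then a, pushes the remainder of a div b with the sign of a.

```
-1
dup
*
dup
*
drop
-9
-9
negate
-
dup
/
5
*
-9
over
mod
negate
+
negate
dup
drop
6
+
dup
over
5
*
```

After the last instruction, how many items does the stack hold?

-1     : -1
dup    : -1 -1
*      : 1
dup    : 1 1
*      : 1
drop   : (empty)
-9     : -9
-9     : -9 -9
negate : -9 9
-      : -18
dup    : -18 -18
/      : 1
5      : 1 5
*      : 5
-9     : 5 -9
over   : 5 -9 5
mod    : 5 -4
negate : 5 4
+      : 9
negate : -9
dup    : -9 -9
drop   : -9
6      : -9 6
+      : -3
dup    : -3 -3
over   : -3 -3 -3
5      : -3 -3 -3 5
*      : -3 -3 -15

3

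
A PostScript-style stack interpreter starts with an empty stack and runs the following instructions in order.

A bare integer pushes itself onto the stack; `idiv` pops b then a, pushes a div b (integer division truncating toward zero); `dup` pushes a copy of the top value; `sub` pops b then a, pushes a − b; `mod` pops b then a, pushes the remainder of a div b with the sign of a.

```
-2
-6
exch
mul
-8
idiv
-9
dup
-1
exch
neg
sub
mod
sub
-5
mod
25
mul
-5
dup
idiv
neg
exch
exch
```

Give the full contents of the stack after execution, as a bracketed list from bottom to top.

-2    -2
-6    -2 -6
exch  -6 -2
mul   12
-8    12 -8
idiv  -1
-9    -1 -9
dup   -1 -9 -9
-1    -1 -9 -9 -1
exch  -1 -9 -1 -9
neg   -1 -9 -1 9
sub   -1 -9 -10
mod   -1 -9
sub   8
-5    8 -5
mod   3
25    3 25
mul   75
-5    75 -5
dup   75 -5 -5
idiv  75 1
neg   75 -1
exch  -1 75
exch  75 -1

[75, -1]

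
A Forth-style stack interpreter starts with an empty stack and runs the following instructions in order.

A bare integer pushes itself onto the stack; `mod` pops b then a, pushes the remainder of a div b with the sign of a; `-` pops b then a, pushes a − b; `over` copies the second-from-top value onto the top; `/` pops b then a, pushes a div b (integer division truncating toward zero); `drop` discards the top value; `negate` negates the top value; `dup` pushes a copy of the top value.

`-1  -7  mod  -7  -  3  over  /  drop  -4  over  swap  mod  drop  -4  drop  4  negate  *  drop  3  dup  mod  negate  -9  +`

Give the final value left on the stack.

-1     → [-1]
-7     → [-1, -7]
mod    → [-1]
-7     → [-1, -7]
-      → [6]
3      → [6, 3]
over   → [6, 3, 6]
/      → [6, 0]
drop   → [6]
-4     → [6, -4]
over   → [6, -4, 6]
swap   → [6, 6, -4]
mod    → [6, 2]
drop   → [6]
-4     → [6, -4]
drop   → [6]
4      → [6, 4]
negate → [6, -4]
*      → [-24]
drop   → []
3      → [3]
dup    → [3, 3]
mod    → [0]
negate → [0]
-9     → [0, -9]
+      → [-9]

-9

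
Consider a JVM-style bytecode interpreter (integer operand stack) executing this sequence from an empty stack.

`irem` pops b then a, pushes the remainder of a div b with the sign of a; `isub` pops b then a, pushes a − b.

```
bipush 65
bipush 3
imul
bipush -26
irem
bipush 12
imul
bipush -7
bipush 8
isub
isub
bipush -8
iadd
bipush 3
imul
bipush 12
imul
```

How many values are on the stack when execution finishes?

1

bipush 65  -> 65
bipush 3   -> 65 3
imul       -> 195
bipush -26 -> 195 -26
irem       -> 13
bipush 12  -> 13 12
imul       -> 156
bipush -7  -> 156 -7
bipush 8   -> 156 -7 8
isub       -> 156 -15
isub       -> 171
bipush -8  -> 171 -8
iadd       -> 163
bipush 3   -> 163 3
imul       -> 489
bipush 12  -> 489 12
imul       -> 5868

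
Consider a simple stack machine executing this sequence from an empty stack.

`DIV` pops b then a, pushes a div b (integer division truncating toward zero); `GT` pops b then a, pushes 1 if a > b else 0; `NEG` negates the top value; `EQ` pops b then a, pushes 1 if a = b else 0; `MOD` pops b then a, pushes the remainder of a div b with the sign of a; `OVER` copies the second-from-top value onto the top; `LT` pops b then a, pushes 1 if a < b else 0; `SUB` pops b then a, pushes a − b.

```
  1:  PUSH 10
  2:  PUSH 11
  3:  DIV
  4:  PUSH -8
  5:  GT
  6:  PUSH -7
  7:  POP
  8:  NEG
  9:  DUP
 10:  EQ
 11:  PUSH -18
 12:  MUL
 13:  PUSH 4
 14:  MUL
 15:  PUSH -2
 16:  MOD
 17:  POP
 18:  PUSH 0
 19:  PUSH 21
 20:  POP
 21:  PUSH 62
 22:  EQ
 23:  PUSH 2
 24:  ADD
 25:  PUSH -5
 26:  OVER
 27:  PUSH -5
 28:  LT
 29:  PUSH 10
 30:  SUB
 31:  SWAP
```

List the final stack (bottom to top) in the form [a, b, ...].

PUSH 10  : 10
PUSH 11  : 10 11
DIV      : 0
PUSH -8  : 0 -8
GT       : 1
PUSH -7  : 1 -7
POP      : 1
NEG      : -1
DUP      : -1 -1
EQ       : 1
PUSH -18 : 1 -18
MUL      : -18
PUSH 4   : -18 4
MUL      : -72
PUSH -2  : -72 -2
MOD      : 0
POP      : (empty)
PUSH 0   : 0
PUSH 21  : 0 21
POP      : 0
PUSH 62  : 0 62
EQ       : 0
PUSH 2   : 0 2
ADD      : 2
PUSH -5  : 2 -5
OVER     : 2 -5 2
PUSH -5  : 2 -5 2 -5
LT       : 2 -5 0
PUSH 10  : 2 -5 0 10
SUB      : 2 -5 -10
SWAP     : 2 -10 -5

[2, -10, -5]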